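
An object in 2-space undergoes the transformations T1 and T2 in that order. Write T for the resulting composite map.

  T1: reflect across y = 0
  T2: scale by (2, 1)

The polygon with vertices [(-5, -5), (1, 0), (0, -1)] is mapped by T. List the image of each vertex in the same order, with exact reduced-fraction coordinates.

T1 reflect across y = 0: (-5, -5) → (-5, 5); (1, 0) → (1, 0); (0, -1) → (0, 1)
T2 scale by (2, 1): (-5, 5) → (-10, 5); (1, 0) → (2, 0); (0, 1) → (0, 1)

image vertices: (-10, 5), (2, 0), (0, 1)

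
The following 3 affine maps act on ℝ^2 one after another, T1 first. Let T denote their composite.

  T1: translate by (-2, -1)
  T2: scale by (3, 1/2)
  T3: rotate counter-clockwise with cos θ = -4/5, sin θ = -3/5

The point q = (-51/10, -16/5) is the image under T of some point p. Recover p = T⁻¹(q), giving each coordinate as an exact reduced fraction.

T1 = [1 0 -2; 0 1 -1; 0 0 1]
T2·T1 = [3 0 -6; 0 1/2 -1/2; 0 0 1]
T3·…·T1 = [-12/5 3/10 9/2; -9/5 -2/5 4; 0 0 1]
det M = 3/2; M⁻¹ = [-4/15 -1/5 2; 6/5 -8/5 1; 0 0 1]
M⁻¹ · (-51/10, -16/5)ᵀ = (4, 0)ᵀ

p = (4, 0)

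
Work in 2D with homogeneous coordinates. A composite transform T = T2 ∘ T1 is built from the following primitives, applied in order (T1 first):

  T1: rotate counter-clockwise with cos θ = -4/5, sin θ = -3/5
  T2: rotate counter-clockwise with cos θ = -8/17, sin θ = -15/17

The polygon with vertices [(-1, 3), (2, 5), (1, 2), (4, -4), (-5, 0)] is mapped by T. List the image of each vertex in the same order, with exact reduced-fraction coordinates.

image vertices: (-239/85, -123/85), (-446/85, 103/85), (-181/85, 58/85), (284/85, 388/85), (13/17, -84/17)

T1 rotate counter-clockwise with cos θ = -4/5, sin θ = -3/5: (-1, 3) → (13/5, -9/5); (2, 5) → (7/5, -26/5); (1, 2) → (2/5, -11/5); (4, -4) → (-28/5, 4/5); (-5, 0) → (4, 3)
T2 rotate counter-clockwise with cos θ = -8/17, sin θ = -15/17: (13/5, -9/5) → (-239/85, -123/85); (7/5, -26/5) → (-446/85, 103/85); (2/5, -11/5) → (-181/85, 58/85); (-28/5, 4/5) → (284/85, 388/85); (4, 3) → (13/17, -84/17)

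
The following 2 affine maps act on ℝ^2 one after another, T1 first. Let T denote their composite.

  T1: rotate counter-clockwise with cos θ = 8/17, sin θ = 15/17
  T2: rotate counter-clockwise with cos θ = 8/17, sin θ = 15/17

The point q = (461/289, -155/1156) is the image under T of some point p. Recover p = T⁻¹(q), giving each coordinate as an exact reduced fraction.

p = (-1, -5/4)

T1 = [8/17 -15/17 0; 15/17 8/17 0; 0 0 1]
T2·T1 = [-161/289 -240/289 0; 240/289 -161/289 0; 0 0 1]
det M = 1; M⁻¹ = [-161/289 240/289 0; -240/289 -161/289 0; 0 0 1]
M⁻¹ · (461/289, -155/1156)ᵀ = (-1, -5/4)ᵀ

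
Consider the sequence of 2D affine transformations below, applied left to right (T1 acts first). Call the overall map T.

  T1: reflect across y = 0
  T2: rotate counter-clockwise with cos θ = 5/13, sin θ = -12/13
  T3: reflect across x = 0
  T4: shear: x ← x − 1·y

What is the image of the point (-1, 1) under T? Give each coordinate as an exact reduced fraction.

T(p) = (10/13, 7/13)

T1 reflect across y = 0: (-1, 1) → (-1, -1)
T2 rotate counter-clockwise with cos θ = 5/13, sin θ = -12/13: (-1, -1) → (-17/13, 7/13)
T3 reflect across x = 0: (-17/13, 7/13) → (17/13, 7/13)
T4 shear: x ← x − 1·y: (17/13, 7/13) → (10/13, 7/13)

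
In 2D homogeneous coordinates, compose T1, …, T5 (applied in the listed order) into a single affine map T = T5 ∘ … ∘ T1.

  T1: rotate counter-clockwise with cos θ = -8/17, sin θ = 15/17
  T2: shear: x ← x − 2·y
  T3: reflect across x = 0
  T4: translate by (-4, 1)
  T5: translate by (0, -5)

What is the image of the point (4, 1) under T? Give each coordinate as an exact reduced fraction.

T1 rotate counter-clockwise with cos θ = -8/17, sin θ = 15/17: (4, 1) → (-47/17, 52/17)
T2 shear: x ← x − 2·y: (-47/17, 52/17) → (-151/17, 52/17)
T3 reflect across x = 0: (-151/17, 52/17) → (151/17, 52/17)
T4 translate by (-4, 1): (151/17, 52/17) → (83/17, 69/17)
T5 translate by (0, -5): (83/17, 69/17) → (83/17, -16/17)

T(p) = (83/17, -16/17)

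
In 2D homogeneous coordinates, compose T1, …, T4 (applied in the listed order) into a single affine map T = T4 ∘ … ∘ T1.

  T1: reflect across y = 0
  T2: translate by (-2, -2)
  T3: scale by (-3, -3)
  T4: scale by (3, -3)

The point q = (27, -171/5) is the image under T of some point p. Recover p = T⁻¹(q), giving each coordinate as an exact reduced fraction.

p = (-1, 9/5)

T1 = [1 0 0; 0 -1 0; 0 0 1]
T2·T1 = [1 0 -2; 0 -1 -2; 0 0 1]
T3·…·T1 = [-3 0 6; 0 3 6; 0 0 1]
T4·…·T1 = [-9 0 18; 0 -9 -18; 0 0 1]
det M = 81; M⁻¹ = [-1/9 0 2; 0 -1/9 -2; 0 0 1]
M⁻¹ · (27, -171/5)ᵀ = (-1, 9/5)ᵀ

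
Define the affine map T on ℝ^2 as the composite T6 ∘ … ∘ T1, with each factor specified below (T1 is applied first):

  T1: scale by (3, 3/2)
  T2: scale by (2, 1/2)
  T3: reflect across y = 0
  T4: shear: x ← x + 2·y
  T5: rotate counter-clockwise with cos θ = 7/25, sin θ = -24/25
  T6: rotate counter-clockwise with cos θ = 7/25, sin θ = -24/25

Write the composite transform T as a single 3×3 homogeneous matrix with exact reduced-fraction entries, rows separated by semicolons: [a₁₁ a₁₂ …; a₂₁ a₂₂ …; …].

T1 = [3 0 0; 0 3/2 0; 0 0 1]
T2·T1 = [6 0 0; 0 3/4 0; 0 0 1]
T3·…·T1 = [6 0 0; 0 -3/4 0; 0 0 1]
T4·…·T1 = [6 -3/2 0; 0 -3/4 0; 0 0 1]
T5·…·T1 = [42/25 -57/50 0; -144/25 123/100 0; 0 0 1]
T6·…·T1 = [-3162/625 1077/1250 0; -2016/625 3597/2500 0; 0 0 1]

T = [-3162/625 1077/1250 0; -2016/625 3597/2500 0; 0 0 1]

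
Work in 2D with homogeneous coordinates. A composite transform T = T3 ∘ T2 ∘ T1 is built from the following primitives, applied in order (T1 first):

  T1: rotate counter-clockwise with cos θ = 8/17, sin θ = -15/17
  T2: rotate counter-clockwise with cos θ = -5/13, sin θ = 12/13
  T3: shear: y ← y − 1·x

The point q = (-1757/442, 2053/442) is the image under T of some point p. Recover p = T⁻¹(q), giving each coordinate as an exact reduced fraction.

T1 = [8/17 15/17 0; -15/17 8/17 0; 0 0 1]
T2·T1 = [140/221 -171/221 0; 171/221 140/221 0; 0 0 1]
T3·…·T1 = [140/221 -171/221 0; 31/221 311/221 0; 0 0 1]
det M = 1; M⁻¹ = [311/221 171/221 0; -31/221 140/221 0; 0 0 1]
M⁻¹ · (-1757/442, 2053/442)ᵀ = (-2, 7/2)ᵀ

p = (-2, 7/2)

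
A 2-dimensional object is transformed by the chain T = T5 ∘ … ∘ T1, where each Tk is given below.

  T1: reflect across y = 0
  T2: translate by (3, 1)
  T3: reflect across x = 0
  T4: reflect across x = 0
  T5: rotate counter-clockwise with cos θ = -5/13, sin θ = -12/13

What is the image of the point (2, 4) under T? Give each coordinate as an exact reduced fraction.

T1 reflect across y = 0: (2, 4) → (2, -4)
T2 translate by (3, 1): (2, -4) → (5, -3)
T3 reflect across x = 0: (5, -3) → (-5, -3)
T4 reflect across x = 0: (-5, -3) → (5, -3)
T5 rotate counter-clockwise with cos θ = -5/13, sin θ = -12/13: (5, -3) → (-61/13, -45/13)

T(p) = (-61/13, -45/13)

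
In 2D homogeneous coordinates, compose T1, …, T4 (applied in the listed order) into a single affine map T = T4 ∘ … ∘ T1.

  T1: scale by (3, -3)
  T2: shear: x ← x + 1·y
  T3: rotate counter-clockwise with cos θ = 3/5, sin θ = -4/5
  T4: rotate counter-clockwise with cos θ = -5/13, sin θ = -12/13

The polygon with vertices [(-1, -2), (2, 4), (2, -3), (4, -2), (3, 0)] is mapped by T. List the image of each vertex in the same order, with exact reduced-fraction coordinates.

image vertices: (-93/65, -426/65), (186/65, 852/65), (-801/65, -807/65), (-1038/65, -666/65), (-567/65, -144/65)

T1 scale by (3, -3): (-1, -2) → (-3, 6); (2, 4) → (6, -12); (2, -3) → (6, 9); (4, -2) → (12, 6); (3, 0) → (9, 0)
T2 shear: x ← x + 1·y: (-3, 6) → (3, 6); (6, -12) → (-6, -12); (6, 9) → (15, 9); (12, 6) → (18, 6); (9, 0) → (9, 0)
T3 rotate counter-clockwise with cos θ = 3/5, sin θ = -4/5: (3, 6) → (33/5, 6/5); (-6, -12) → (-66/5, -12/5); (15, 9) → (81/5, -33/5); (18, 6) → (78/5, -54/5); (9, 0) → (27/5, -36/5)
T4 rotate counter-clockwise with cos θ = -5/13, sin θ = -12/13: (33/5, 6/5) → (-93/65, -426/65); (-66/5, -12/5) → (186/65, 852/65); (81/5, -33/5) → (-801/65, -807/65); (78/5, -54/5) → (-1038/65, -666/65); (27/5, -36/5) → (-567/65, -144/65)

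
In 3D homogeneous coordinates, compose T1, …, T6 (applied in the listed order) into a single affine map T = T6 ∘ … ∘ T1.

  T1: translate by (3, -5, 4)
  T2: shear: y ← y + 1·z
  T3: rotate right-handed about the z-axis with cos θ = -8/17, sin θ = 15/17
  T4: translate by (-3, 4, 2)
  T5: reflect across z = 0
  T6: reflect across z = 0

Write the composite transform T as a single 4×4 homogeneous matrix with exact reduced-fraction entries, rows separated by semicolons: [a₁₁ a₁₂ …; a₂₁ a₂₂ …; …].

T1 = [1 0 0 3; 0 1 0 -5; 0 0 1 4; 0 0 0 1]
T2·T1 = [1 0 0 3; 0 1 1 -1; 0 0 1 4; 0 0 0 1]
T3·…·T1 = [-8/17 -15/17 -15/17 -9/17; 15/17 -8/17 -8/17 53/17; 0 0 1 4; 0 0 0 1]
T4·…·T1 = [-8/17 -15/17 -15/17 -60/17; 15/17 -8/17 -8/17 121/17; 0 0 1 6; 0 0 0 1]
T5·…·T1 = [-8/17 -15/17 -15/17 -60/17; 15/17 -8/17 -8/17 121/17; 0 0 -1 -6; 0 0 0 1]
T6·…·T1 = [-8/17 -15/17 -15/17 -60/17; 15/17 -8/17 -8/17 121/17; 0 0 1 6; 0 0 0 1]

T = [-8/17 -15/17 -15/17 -60/17; 15/17 -8/17 -8/17 121/17; 0 0 1 6; 0 0 0 1]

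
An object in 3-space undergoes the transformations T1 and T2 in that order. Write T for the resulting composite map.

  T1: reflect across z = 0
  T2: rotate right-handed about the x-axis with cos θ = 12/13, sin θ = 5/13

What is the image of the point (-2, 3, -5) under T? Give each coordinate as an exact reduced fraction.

T(p) = (-2, 11/13, 75/13)

T1 reflect across z = 0: (-2, 3, -5) → (-2, 3, 5)
T2 rotate right-handed about the x-axis with cos θ = 12/13, sin θ = 5/13: (-2, 3, 5) → (-2, 11/13, 75/13)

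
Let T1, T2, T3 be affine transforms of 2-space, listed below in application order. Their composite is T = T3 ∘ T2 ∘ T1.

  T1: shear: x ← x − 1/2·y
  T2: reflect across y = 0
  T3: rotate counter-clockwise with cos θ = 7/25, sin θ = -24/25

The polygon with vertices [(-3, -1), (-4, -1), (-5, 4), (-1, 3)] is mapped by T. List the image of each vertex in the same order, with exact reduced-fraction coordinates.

image vertices: (13/50, 67/25), (-1/50, 91/25), (-29/5, 28/5), (-179/50, 39/25)

T1 shear: x ← x − 1/2·y: (-3, -1) → (-5/2, -1); (-4, -1) → (-7/2, -1); (-5, 4) → (-7, 4); (-1, 3) → (-5/2, 3)
T2 reflect across y = 0: (-5/2, -1) → (-5/2, 1); (-7/2, -1) → (-7/2, 1); (-7, 4) → (-7, -4); (-5/2, 3) → (-5/2, -3)
T3 rotate counter-clockwise with cos θ = 7/25, sin θ = -24/25: (-5/2, 1) → (13/50, 67/25); (-7/2, 1) → (-1/50, 91/25); (-7, -4) → (-29/5, 28/5); (-5/2, -3) → (-179/50, 39/25)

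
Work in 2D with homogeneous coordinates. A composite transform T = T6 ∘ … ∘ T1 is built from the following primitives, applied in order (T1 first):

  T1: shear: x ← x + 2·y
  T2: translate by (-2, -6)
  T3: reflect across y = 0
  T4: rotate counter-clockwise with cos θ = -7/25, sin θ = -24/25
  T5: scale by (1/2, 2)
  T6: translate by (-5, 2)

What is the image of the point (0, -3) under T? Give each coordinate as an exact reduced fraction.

T1 shear: x ← x + 2·y: (0, -3) → (-6, -3)
T2 translate by (-2, -6): (-6, -3) → (-8, -9)
T3 reflect across y = 0: (-8, -9) → (-8, 9)
T4 rotate counter-clockwise with cos θ = -7/25, sin θ = -24/25: (-8, 9) → (272/25, 129/25)
T5 scale by (1/2, 2): (272/25, 129/25) → (136/25, 258/25)
T6 translate by (-5, 2): (136/25, 258/25) → (11/25, 308/25)

T(p) = (11/25, 308/25)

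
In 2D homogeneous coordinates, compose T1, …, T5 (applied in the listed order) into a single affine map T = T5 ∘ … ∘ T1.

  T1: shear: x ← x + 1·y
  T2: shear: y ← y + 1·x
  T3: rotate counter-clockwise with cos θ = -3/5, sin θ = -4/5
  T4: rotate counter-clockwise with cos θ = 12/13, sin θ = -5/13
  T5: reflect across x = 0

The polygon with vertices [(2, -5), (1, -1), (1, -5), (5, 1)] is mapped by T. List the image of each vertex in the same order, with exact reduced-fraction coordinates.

T1 shear: x ← x + 1·y: (2, -5) → (-3, -5); (1, -1) → (0, -1); (1, -5) → (-4, -5); (5, 1) → (6, 1)
T2 shear: y ← y + 1·x: (-3, -5) → (-3, -8); (0, -1) → (0, -1); (-4, -5) → (-4, -9); (6, 1) → (6, 7)
T3 rotate counter-clockwise with cos θ = -3/5, sin θ = -4/5: (-3, -8) → (-23/5, 36/5); (0, -1) → (-4/5, 3/5); (-4, -9) → (-24/5, 43/5); (6, 7) → (2, -9)
T4 rotate counter-clockwise with cos θ = 12/13, sin θ = -5/13: (-23/5, 36/5) → (-96/65, 547/65); (-4/5, 3/5) → (-33/65, 56/65); (-24/5, 43/5) → (-73/65, 636/65); (2, -9) → (-21/13, -118/13)
T5 reflect across x = 0: (-96/65, 547/65) → (96/65, 547/65); (-33/65, 56/65) → (33/65, 56/65); (-73/65, 636/65) → (73/65, 636/65); (-21/13, -118/13) → (21/13, -118/13)

image vertices: (96/65, 547/65), (33/65, 56/65), (73/65, 636/65), (21/13, -118/13)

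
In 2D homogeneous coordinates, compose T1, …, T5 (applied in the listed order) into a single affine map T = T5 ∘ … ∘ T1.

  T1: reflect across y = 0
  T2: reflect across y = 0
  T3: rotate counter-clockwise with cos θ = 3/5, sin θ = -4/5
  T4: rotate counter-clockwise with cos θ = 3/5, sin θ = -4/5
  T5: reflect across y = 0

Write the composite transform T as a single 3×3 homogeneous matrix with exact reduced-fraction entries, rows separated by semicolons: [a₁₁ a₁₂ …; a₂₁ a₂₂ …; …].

T = [-7/25 24/25 0; 24/25 7/25 0; 0 0 1]

T1 = [1 0 0; 0 -1 0; 0 0 1]
T2·T1 = [1 0 0; 0 1 0; 0 0 1]
T3·…·T1 = [3/5 4/5 0; -4/5 3/5 0; 0 0 1]
T4·…·T1 = [-7/25 24/25 0; -24/25 -7/25 0; 0 0 1]
T5·…·T1 = [-7/25 24/25 0; 24/25 7/25 0; 0 0 1]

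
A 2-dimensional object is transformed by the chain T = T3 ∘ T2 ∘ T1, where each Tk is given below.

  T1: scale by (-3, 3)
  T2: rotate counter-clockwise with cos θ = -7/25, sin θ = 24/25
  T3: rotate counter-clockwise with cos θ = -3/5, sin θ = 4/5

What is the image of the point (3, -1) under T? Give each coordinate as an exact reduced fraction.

T1 scale by (-3, 3): (3, -1) → (-9, -3)
T2 rotate counter-clockwise with cos θ = -7/25, sin θ = 24/25: (-9, -3) → (27/5, -39/5)
T3 rotate counter-clockwise with cos θ = -3/5, sin θ = 4/5: (27/5, -39/5) → (3, 9)

T(p) = (3, 9)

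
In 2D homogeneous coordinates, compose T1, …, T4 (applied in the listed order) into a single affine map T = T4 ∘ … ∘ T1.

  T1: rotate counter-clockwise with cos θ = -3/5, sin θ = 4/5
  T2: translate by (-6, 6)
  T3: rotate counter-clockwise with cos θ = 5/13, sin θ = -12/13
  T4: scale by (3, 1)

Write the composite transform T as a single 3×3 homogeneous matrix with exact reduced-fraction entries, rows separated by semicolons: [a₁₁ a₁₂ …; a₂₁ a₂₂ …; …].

T = [99/65 -168/65 126/13; 56/65 33/65 102/13; 0 0 1]

T1 = [-3/5 -4/5 0; 4/5 -3/5 0; 0 0 1]
T2·T1 = [-3/5 -4/5 -6; 4/5 -3/5 6; 0 0 1]
T3·…·T1 = [33/65 -56/65 42/13; 56/65 33/65 102/13; 0 0 1]
T4·…·T1 = [99/65 -168/65 126/13; 56/65 33/65 102/13; 0 0 1]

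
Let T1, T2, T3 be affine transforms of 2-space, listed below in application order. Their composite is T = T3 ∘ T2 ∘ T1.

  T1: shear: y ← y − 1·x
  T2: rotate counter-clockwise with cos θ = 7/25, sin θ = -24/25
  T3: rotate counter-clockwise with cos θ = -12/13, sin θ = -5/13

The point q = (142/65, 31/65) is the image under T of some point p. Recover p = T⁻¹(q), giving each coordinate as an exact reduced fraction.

T1 = [1 0 0; -1 1 0; 0 0 1]
T2·T1 = [-17/25 24/25 0; -31/25 7/25 0; 0 0 1]
T3·…·T1 = [49/325 -253/325 0; 457/325 -204/325 0; 0 0 1]
det M = 1; M⁻¹ = [-204/325 253/325 0; -457/325 49/325 0; 0 0 1]
M⁻¹ · (142/65, 31/65)ᵀ = (-1, -3)ᵀ

p = (-1, -3)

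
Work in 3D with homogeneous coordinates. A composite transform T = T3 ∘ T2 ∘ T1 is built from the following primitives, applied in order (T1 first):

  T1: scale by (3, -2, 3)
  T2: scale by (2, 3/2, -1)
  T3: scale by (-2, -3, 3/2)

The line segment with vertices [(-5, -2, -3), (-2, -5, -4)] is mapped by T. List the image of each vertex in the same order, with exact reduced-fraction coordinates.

T1 scale by (3, -2, 3): (-5, -2, -3) → (-15, 4, -9); (-2, -5, -4) → (-6, 10, -12)
T2 scale by (2, 3/2, -1): (-15, 4, -9) → (-30, 6, 9); (-6, 10, -12) → (-12, 15, 12)
T3 scale by (-2, -3, 3/2): (-30, 6, 9) → (60, -18, 27/2); (-12, 15, 12) → (24, -45, 18)

image vertices: (60, -18, 27/2), (24, -45, 18)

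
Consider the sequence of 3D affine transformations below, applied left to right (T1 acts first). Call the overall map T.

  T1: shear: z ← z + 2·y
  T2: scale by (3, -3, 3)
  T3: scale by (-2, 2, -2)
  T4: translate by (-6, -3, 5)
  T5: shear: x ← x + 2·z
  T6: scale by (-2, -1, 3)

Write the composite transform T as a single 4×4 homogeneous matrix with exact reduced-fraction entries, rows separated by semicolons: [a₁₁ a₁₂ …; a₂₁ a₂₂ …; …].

T1 = [1 0 0 0; 0 1 0 0; 0 2 1 0; 0 0 0 1]
T2·T1 = [3 0 0 0; 0 -3 0 0; 0 6 3 0; 0 0 0 1]
T3·…·T1 = [-6 0 0 0; 0 -6 0 0; 0 -12 -6 0; 0 0 0 1]
T4·…·T1 = [-6 0 0 -6; 0 -6 0 -3; 0 -12 -6 5; 0 0 0 1]
T5·…·T1 = [-6 -24 -12 4; 0 -6 0 -3; 0 -12 -6 5; 0 0 0 1]
T6·…·T1 = [12 48 24 -8; 0 6 0 3; 0 -36 -18 15; 0 0 0 1]

T = [12 48 24 -8; 0 6 0 3; 0 -36 -18 15; 0 0 0 1]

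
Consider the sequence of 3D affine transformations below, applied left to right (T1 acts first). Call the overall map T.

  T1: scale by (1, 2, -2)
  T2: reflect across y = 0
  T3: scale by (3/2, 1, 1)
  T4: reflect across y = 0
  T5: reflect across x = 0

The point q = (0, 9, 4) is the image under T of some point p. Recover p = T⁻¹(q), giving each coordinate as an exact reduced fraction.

T1 = [1 0 0 0; 0 2 0 0; 0 0 -2 0; 0 0 0 1]
T2·T1 = [1 0 0 0; 0 -2 0 0; 0 0 -2 0; 0 0 0 1]
T3·…·T1 = [3/2 0 0 0; 0 -2 0 0; 0 0 -2 0; 0 0 0 1]
T4·…·T1 = [3/2 0 0 0; 0 2 0 0; 0 0 -2 0; 0 0 0 1]
T5·…·T1 = [-3/2 0 0 0; 0 2 0 0; 0 0 -2 0; 0 0 0 1]
det M = 6; M⁻¹ = [-2/3 0 0 0; 0 1/2 0 0; 0 0 -1/2 0; 0 0 0 1]
M⁻¹ · (0, 9, 4)ᵀ = (0, 9/2, -2)ᵀ

p = (0, 9/2, -2)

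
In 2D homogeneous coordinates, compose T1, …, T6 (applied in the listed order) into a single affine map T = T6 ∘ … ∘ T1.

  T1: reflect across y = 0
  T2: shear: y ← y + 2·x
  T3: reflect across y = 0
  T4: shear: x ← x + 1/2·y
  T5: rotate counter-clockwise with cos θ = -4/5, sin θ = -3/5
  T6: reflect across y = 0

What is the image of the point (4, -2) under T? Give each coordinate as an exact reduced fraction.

T1 reflect across y = 0: (4, -2) → (4, 2)
T2 shear: y ← y + 2·x: (4, 2) → (4, 10)
T3 reflect across y = 0: (4, 10) → (4, -10)
T4 shear: x ← x + 1/2·y: (4, -10) → (-1, -10)
T5 rotate counter-clockwise with cos θ = -4/5, sin θ = -3/5: (-1, -10) → (-26/5, 43/5)
T6 reflect across y = 0: (-26/5, 43/5) → (-26/5, -43/5)

T(p) = (-26/5, -43/5)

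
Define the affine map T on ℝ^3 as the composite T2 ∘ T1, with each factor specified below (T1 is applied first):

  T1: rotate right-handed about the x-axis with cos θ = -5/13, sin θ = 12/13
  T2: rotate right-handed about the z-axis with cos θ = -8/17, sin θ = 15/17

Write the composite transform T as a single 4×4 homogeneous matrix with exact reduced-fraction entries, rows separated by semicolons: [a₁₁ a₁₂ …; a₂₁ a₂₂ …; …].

T1 = [1 0 0 0; 0 -5/13 -12/13 0; 0 12/13 -5/13 0; 0 0 0 1]
T2·T1 = [-8/17 75/221 180/221 0; 15/17 40/221 96/221 0; 0 12/13 -5/13 0; 0 0 0 1]

T = [-8/17 75/221 180/221 0; 15/17 40/221 96/221 0; 0 12/13 -5/13 0; 0 0 0 1]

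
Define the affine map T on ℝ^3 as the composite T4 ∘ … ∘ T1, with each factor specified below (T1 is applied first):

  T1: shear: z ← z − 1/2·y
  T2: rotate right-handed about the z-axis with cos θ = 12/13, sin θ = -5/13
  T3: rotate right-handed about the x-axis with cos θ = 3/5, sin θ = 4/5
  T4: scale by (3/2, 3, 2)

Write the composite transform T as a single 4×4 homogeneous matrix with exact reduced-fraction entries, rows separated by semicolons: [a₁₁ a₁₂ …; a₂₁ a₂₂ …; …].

T1 = [1 0 0 0; 0 1 0 0; 0 -1/2 1 0; 0 0 0 1]
T2·T1 = [12/13 5/13 0 0; -5/13 12/13 0 0; 0 -1/2 1 0; 0 0 0 1]
T3·…·T1 = [12/13 5/13 0 0; -3/13 62/65 -4/5 0; -4/13 57/130 3/5 0; 0 0 0 1]
T4·…·T1 = [18/13 15/26 0 0; -9/13 186/65 -12/5 0; -8/13 57/65 6/5 0; 0 0 0 1]

T = [18/13 15/26 0 0; -9/13 186/65 -12/5 0; -8/13 57/65 6/5 0; 0 0 0 1]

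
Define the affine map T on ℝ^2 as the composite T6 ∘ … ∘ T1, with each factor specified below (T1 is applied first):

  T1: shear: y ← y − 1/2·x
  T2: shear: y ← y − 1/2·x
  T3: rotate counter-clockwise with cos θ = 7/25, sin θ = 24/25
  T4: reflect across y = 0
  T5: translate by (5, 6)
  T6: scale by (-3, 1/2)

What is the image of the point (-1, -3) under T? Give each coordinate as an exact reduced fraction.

T(p) = (-498/25, 94/25)

T1 shear: y ← y − 1/2·x: (-1, -3) → (-1, -5/2)
T2 shear: y ← y − 1/2·x: (-1, -5/2) → (-1, -2)
T3 rotate counter-clockwise with cos θ = 7/25, sin θ = 24/25: (-1, -2) → (41/25, -38/25)
T4 reflect across y = 0: (41/25, -38/25) → (41/25, 38/25)
T5 translate by (5, 6): (41/25, 38/25) → (166/25, 188/25)
T6 scale by (-3, 1/2): (166/25, 188/25) → (-498/25, 94/25)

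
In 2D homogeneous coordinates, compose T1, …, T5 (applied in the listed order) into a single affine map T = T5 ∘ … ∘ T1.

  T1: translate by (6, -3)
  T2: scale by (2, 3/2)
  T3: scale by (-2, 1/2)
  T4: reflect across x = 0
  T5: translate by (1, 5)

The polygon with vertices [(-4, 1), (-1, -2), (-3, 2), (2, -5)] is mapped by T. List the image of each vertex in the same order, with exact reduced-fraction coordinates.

T1 translate by (6, -3): (-4, 1) → (2, -2); (-1, -2) → (5, -5); (-3, 2) → (3, -1); (2, -5) → (8, -8)
T2 scale by (2, 3/2): (2, -2) → (4, -3); (5, -5) → (10, -15/2); (3, -1) → (6, -3/2); (8, -8) → (16, -12)
T3 scale by (-2, 1/2): (4, -3) → (-8, -3/2); (10, -15/2) → (-20, -15/4); (6, -3/2) → (-12, -3/4); (16, -12) → (-32, -6)
T4 reflect across x = 0: (-8, -3/2) → (8, -3/2); (-20, -15/4) → (20, -15/4); (-12, -3/4) → (12, -3/4); (-32, -6) → (32, -6)
T5 translate by (1, 5): (8, -3/2) → (9, 7/2); (20, -15/4) → (21, 5/4); (12, -3/4) → (13, 17/4); (32, -6) → (33, -1)

image vertices: (9, 7/2), (21, 5/4), (13, 17/4), (33, -1)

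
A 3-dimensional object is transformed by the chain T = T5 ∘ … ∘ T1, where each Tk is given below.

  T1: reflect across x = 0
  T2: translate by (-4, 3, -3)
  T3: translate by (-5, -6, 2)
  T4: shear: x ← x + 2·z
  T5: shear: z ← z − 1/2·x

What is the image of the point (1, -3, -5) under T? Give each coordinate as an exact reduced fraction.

T(p) = (-22, -6, 5)

T1 reflect across x = 0: (1, -3, -5) → (-1, -3, -5)
T2 translate by (-4, 3, -3): (-1, -3, -5) → (-5, 0, -8)
T3 translate by (-5, -6, 2): (-5, 0, -8) → (-10, -6, -6)
T4 shear: x ← x + 2·z: (-10, -6, -6) → (-22, -6, -6)
T5 shear: z ← z − 1/2·x: (-22, -6, -6) → (-22, -6, 5)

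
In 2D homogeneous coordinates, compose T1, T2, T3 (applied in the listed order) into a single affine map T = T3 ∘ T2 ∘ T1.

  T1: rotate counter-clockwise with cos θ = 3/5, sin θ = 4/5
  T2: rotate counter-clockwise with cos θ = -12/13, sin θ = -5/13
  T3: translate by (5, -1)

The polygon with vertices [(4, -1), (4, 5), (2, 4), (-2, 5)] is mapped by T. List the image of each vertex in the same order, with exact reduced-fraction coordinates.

image vertices: (198/65, -301/65), (576/65, -397/65), (109/13, -51/13), (672/65, -19/65)

T1 rotate counter-clockwise with cos θ = 3/5, sin θ = 4/5: (4, -1) → (16/5, 13/5); (4, 5) → (-8/5, 31/5); (2, 4) → (-2, 4); (-2, 5) → (-26/5, 7/5)
T2 rotate counter-clockwise with cos θ = -12/13, sin θ = -5/13: (16/5, 13/5) → (-127/65, -236/65); (-8/5, 31/5) → (251/65, -332/65); (-2, 4) → (44/13, -38/13); (-26/5, 7/5) → (347/65, 46/65)
T3 translate by (5, -1): (-127/65, -236/65) → (198/65, -301/65); (251/65, -332/65) → (576/65, -397/65); (44/13, -38/13) → (109/13, -51/13); (347/65, 46/65) → (672/65, -19/65)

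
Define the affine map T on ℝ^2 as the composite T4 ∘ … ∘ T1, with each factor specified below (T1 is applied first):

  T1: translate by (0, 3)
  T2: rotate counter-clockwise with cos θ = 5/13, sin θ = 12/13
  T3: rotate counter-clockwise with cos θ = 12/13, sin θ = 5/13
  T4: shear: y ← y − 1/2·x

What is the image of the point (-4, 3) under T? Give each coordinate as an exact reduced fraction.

T1 translate by (0, 3): (-4, 3) → (-4, 6)
T2 rotate counter-clockwise with cos θ = 5/13, sin θ = 12/13: (-4, 6) → (-92/13, -18/13)
T3 rotate counter-clockwise with cos θ = 12/13, sin θ = 5/13: (-92/13, -18/13) → (-6, -4)
T4 shear: y ← y − 1/2·x: (-6, -4) → (-6, -1)

T(p) = (-6, -1)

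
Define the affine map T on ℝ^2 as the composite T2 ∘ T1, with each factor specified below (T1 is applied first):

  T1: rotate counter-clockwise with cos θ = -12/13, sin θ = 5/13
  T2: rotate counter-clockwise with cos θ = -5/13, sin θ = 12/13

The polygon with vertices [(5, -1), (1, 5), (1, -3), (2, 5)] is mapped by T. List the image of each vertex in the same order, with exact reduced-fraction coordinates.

T1 rotate counter-clockwise with cos θ = -12/13, sin θ = 5/13: (5, -1) → (-55/13, 37/13); (1, 5) → (-37/13, -55/13); (1, -3) → (3/13, 41/13); (2, 5) → (-49/13, -50/13)
T2 rotate counter-clockwise with cos θ = -5/13, sin θ = 12/13: (-55/13, 37/13) → (-1, -5); (-37/13, -55/13) → (5, -1); (3/13, 41/13) → (-3, -1); (-49/13, -50/13) → (5, -2)

image vertices: (-1, -5), (5, -1), (-3, -1), (5, -2)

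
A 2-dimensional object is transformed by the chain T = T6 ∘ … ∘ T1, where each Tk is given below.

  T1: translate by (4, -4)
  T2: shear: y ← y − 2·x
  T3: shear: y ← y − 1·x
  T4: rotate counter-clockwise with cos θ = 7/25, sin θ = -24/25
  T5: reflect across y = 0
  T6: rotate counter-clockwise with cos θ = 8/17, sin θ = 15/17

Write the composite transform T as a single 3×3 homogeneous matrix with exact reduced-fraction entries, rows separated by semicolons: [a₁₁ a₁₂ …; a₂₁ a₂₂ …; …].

T = [-239/85 297/425 -5968/425; -123/85 304/425 -3676/425; 0 0 1]

T1 = [1 0 4; 0 1 -4; 0 0 1]
T2·T1 = [1 0 4; -2 1 -12; 0 0 1]
T3·…·T1 = [1 0 4; -3 1 -16; 0 0 1]
T4·…·T1 = [-13/5 24/25 -356/25; -9/5 7/25 -208/25; 0 0 1]
T5·…·T1 = [-13/5 24/25 -356/25; 9/5 -7/25 208/25; 0 0 1]
T6·…·T1 = [-239/85 297/425 -5968/425; -123/85 304/425 -3676/425; 0 0 1]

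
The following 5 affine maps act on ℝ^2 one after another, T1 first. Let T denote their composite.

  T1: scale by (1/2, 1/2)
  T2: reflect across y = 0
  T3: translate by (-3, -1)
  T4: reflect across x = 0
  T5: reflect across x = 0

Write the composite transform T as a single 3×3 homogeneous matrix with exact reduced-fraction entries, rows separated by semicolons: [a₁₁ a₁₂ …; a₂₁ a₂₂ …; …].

T1 = [1/2 0 0; 0 1/2 0; 0 0 1]
T2·T1 = [1/2 0 0; 0 -1/2 0; 0 0 1]
T3·…·T1 = [1/2 0 -3; 0 -1/2 -1; 0 0 1]
T4·…·T1 = [-1/2 0 3; 0 -1/2 -1; 0 0 1]
T5·…·T1 = [1/2 0 -3; 0 -1/2 -1; 0 0 1]

T = [1/2 0 -3; 0 -1/2 -1; 0 0 1]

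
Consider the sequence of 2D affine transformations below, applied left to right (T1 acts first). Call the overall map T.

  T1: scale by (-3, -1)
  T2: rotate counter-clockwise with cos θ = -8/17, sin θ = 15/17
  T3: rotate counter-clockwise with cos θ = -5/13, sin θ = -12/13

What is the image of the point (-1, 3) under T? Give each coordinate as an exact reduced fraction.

T1 scale by (-3, -1): (-1, 3) → (3, -3)
T2 rotate counter-clockwise with cos θ = -8/17, sin θ = 15/17: (3, -3) → (21/17, 69/17)
T3 rotate counter-clockwise with cos θ = -5/13, sin θ = -12/13: (21/17, 69/17) → (723/221, -597/221)

T(p) = (723/221, -597/221)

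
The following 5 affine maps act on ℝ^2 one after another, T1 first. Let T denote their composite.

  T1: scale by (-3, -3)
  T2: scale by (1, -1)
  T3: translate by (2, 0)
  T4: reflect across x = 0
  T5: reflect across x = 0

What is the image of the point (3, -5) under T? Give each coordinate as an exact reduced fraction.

T(p) = (-7, -15)

T1 scale by (-3, -3): (3, -5) → (-9, 15)
T2 scale by (1, -1): (-9, 15) → (-9, -15)
T3 translate by (2, 0): (-9, -15) → (-7, -15)
T4 reflect across x = 0: (-7, -15) → (7, -15)
T5 reflect across x = 0: (7, -15) → (-7, -15)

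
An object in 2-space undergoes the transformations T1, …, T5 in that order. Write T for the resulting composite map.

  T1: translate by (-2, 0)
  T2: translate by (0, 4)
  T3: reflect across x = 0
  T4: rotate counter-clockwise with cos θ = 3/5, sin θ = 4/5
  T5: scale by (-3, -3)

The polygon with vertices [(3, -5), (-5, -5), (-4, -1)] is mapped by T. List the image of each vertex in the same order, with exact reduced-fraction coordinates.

image vertices: (-3/5, 21/5), (-15, -15), (-18/5, -99/5)

T1 translate by (-2, 0): (3, -5) → (1, -5); (-5, -5) → (-7, -5); (-4, -1) → (-6, -1)
T2 translate by (0, 4): (1, -5) → (1, -1); (-7, -5) → (-7, -1); (-6, -1) → (-6, 3)
T3 reflect across x = 0: (1, -1) → (-1, -1); (-7, -1) → (7, -1); (-6, 3) → (6, 3)
T4 rotate counter-clockwise with cos θ = 3/5, sin θ = 4/5: (-1, -1) → (1/5, -7/5); (7, -1) → (5, 5); (6, 3) → (6/5, 33/5)
T5 scale by (-3, -3): (1/5, -7/5) → (-3/5, 21/5); (5, 5) → (-15, -15); (6/5, 33/5) → (-18/5, -99/5)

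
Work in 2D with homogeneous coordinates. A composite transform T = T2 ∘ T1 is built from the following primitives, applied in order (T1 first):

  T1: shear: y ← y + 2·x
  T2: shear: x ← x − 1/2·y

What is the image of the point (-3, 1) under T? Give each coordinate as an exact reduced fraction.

T1 shear: y ← y + 2·x: (-3, 1) → (-3, -5)
T2 shear: x ← x − 1/2·y: (-3, -5) → (-1/2, -5)

T(p) = (-1/2, -5)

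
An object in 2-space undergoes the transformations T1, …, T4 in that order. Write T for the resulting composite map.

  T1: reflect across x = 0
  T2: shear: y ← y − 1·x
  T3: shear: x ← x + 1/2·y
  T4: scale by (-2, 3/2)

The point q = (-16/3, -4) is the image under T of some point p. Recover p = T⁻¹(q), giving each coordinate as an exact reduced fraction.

T1 = [-1 0 0; 0 1 0; 0 0 1]
T2·T1 = [-1 0 0; 1 1 0; 0 0 1]
T3·…·T1 = [-1/2 1/2 0; 1 1 0; 0 0 1]
T4·…·T1 = [1 -1 0; 3/2 3/2 0; 0 0 1]
det M = 3; M⁻¹ = [1/2 1/3 0; -1/2 1/3 0; 0 0 1]
M⁻¹ · (-16/3, -4)ᵀ = (-4, 4/3)ᵀ

p = (-4, 4/3)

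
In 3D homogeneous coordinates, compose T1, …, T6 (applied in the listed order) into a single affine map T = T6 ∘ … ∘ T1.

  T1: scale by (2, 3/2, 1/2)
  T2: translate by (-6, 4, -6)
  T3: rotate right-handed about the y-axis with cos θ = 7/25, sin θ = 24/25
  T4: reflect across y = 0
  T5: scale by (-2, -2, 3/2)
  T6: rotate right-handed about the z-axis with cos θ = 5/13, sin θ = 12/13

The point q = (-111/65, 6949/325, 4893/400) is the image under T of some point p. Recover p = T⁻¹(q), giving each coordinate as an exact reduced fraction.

p = (-9/4, 3/5, -7/4)

T1 = [2 0 0 0; 0 3/2 0 0; 0 0 1/2 0; 0 0 0 1]
T2·T1 = [2 0 0 -6; 0 3/2 0 4; 0 0 1/2 -6; 0 0 0 1]
T3·…·T1 = [14/25 0 12/25 -186/25; 0 3/2 0 4; -48/25 0 7/50 102/25; 0 0 0 1]
T4·…·T1 = [14/25 0 12/25 -186/25; 0 -3/2 0 -4; -48/25 0 7/50 102/25; 0 0 0 1]
T5·…·T1 = [-28/25 0 -24/25 372/25; 0 3 0 8; -72/25 0 21/100 153/25; 0 0 0 1]
T6·…·T1 = [-28/65 -36/13 -24/65 -108/65; -336/325 15/13 -288/325 5464/325; -72/25 0 21/100 153/25; 0 0 0 1]
det M = -9; M⁻¹ = [-7/260 -21/325 -8/25 3; -4/13 5/39 0 -8/3; -24/65 -288/325 28/75 12; 0 0 0 1]
M⁻¹ · (-111/65, 6949/325, 4893/400)ᵀ = (-9/4, 3/5, -7/4)ᵀ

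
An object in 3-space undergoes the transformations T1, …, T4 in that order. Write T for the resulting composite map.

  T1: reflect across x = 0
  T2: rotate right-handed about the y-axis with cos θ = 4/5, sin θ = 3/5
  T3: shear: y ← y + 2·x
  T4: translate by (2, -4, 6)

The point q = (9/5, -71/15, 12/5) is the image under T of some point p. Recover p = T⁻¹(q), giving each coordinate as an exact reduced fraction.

T1 = [-1 0 0 0; 0 1 0 0; 0 0 1 0; 0 0 0 1]
T2·T1 = [-4/5 0 3/5 0; 0 1 0 0; 3/5 0 4/5 0; 0 0 0 1]
T3·…·T1 = [-4/5 0 3/5 0; -8/5 1 6/5 0; 3/5 0 4/5 0; 0 0 0 1]
T4·…·T1 = [-4/5 0 3/5 2; -8/5 1 6/5 -4; 3/5 0 4/5 6; 0 0 0 1]
det M = -1; M⁻¹ = [-4/5 0 3/5 -2; -2 1 0 8; 3/5 0 4/5 -6; 0 0 0 1]
M⁻¹ · (9/5, -71/15, 12/5)ᵀ = (-2, -1/3, -3)ᵀ

p = (-2, -1/3, -3)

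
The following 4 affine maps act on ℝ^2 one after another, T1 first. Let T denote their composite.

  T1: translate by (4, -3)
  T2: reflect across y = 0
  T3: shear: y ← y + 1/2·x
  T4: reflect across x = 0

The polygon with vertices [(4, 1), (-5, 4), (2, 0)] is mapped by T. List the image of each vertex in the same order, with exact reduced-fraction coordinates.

T1 translate by (4, -3): (4, 1) → (8, -2); (-5, 4) → (-1, 1); (2, 0) → (6, -3)
T2 reflect across y = 0: (8, -2) → (8, 2); (-1, 1) → (-1, -1); (6, -3) → (6, 3)
T3 shear: y ← y + 1/2·x: (8, 2) → (8, 6); (-1, -1) → (-1, -3/2); (6, 3) → (6, 6)
T4 reflect across x = 0: (8, 6) → (-8, 6); (-1, -3/2) → (1, -3/2); (6, 6) → (-6, 6)

image vertices: (-8, 6), (1, -3/2), (-6, 6)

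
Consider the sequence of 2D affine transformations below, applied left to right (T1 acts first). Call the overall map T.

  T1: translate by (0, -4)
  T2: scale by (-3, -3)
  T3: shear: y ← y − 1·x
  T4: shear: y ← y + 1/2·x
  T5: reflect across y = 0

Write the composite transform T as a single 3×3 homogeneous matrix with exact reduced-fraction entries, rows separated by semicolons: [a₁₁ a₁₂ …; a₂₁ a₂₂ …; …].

T = [-3 0 0; -3/2 3 -12; 0 0 1]

T1 = [1 0 0; 0 1 -4; 0 0 1]
T2·T1 = [-3 0 0; 0 -3 12; 0 0 1]
T3·…·T1 = [-3 0 0; 3 -3 12; 0 0 1]
T4·…·T1 = [-3 0 0; 3/2 -3 12; 0 0 1]
T5·…·T1 = [-3 0 0; -3/2 3 -12; 0 0 1]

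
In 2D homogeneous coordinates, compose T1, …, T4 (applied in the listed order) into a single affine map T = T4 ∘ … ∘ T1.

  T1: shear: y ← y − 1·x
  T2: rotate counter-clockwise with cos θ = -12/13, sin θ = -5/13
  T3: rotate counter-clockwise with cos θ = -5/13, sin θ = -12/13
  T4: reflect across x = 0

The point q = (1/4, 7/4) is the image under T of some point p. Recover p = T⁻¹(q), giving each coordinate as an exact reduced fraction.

p = (7/4, 2)

T1 = [1 0 0; -1 1 0; 0 0 1]
T2·T1 = [-17/13 5/13 0; 7/13 -12/13 0; 0 0 1]
T3·…·T1 = [1 -1 0; 1 0 0; 0 0 1]
T4·…·T1 = [-1 1 0; 1 0 0; 0 0 1]
det M = -1; M⁻¹ = [0 1 0; 1 1 0; 0 0 1]
M⁻¹ · (1/4, 7/4)ᵀ = (7/4, 2)ᵀ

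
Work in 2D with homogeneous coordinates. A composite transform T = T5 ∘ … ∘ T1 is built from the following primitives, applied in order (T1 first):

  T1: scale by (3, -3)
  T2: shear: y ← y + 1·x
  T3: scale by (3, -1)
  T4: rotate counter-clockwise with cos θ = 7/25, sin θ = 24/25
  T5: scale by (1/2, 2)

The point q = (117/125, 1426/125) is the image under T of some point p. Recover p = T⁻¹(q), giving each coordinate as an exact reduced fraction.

p = (2/3, 3/5)

T1 = [3 0 0; 0 -3 0; 0 0 1]
T2·T1 = [3 0 0; 3 -3 0; 0 0 1]
T3·…·T1 = [9 0 0; -3 3 0; 0 0 1]
T4·…·T1 = [27/5 -72/25 0; 39/5 21/25 0; 0 0 1]
T5·…·T1 = [27/10 -36/25 0; 78/5 42/25 0; 0 0 1]
det M = 27; M⁻¹ = [14/225 4/75 0; -26/45 1/10 0; 0 0 1]
M⁻¹ · (117/125, 1426/125)ᵀ = (2/3, 3/5)ᵀ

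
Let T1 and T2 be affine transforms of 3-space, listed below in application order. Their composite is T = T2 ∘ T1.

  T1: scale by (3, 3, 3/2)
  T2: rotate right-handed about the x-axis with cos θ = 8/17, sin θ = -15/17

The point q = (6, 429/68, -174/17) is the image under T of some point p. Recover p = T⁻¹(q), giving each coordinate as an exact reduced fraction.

p = (2, 4, 1/2)

T1 = [3 0 0 0; 0 3 0 0; 0 0 3/2 0; 0 0 0 1]
T2·T1 = [3 0 0 0; 0 24/17 45/34 0; 0 -45/17 12/17 0; 0 0 0 1]
det M = 27/2; M⁻¹ = [1/3 0 0 0; 0 8/51 -5/17 0; 0 10/17 16/51 0; 0 0 0 1]
M⁻¹ · (6, 429/68, -174/17)ᵀ = (2, 4, 1/2)ᵀ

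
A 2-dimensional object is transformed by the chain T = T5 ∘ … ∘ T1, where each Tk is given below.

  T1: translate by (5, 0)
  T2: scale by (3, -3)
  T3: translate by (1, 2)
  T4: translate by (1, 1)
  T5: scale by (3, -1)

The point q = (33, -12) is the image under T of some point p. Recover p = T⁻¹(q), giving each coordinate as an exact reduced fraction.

p = (-2, -3)

T1 = [1 0 5; 0 1 0; 0 0 1]
T2·T1 = [3 0 15; 0 -3 0; 0 0 1]
T3·…·T1 = [3 0 16; 0 -3 2; 0 0 1]
T4·…·T1 = [3 0 17; 0 -3 3; 0 0 1]
T5·…·T1 = [9 0 51; 0 3 -3; 0 0 1]
det M = 27; M⁻¹ = [1/9 0 -17/3; 0 1/3 1; 0 0 1]
M⁻¹ · (33, -12)ᵀ = (-2, -3)ᵀ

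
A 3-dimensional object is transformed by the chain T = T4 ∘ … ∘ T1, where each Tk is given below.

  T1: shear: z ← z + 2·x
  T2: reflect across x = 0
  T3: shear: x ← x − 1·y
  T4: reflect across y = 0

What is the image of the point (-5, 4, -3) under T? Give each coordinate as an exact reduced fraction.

T1 shear: z ← z + 2·x: (-5, 4, -3) → (-5, 4, -13)
T2 reflect across x = 0: (-5, 4, -13) → (5, 4, -13)
T3 shear: x ← x − 1·y: (5, 4, -13) → (1, 4, -13)
T4 reflect across y = 0: (1, 4, -13) → (1, -4, -13)

T(p) = (1, -4, -13)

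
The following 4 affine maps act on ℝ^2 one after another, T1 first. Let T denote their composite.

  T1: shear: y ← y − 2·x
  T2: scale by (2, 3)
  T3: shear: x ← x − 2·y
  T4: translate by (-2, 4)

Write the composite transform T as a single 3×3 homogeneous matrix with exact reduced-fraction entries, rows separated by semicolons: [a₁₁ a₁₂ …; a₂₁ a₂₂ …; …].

T = [14 -6 -2; -6 3 4; 0 0 1]

T1 = [1 0 0; -2 1 0; 0 0 1]
T2·T1 = [2 0 0; -6 3 0; 0 0 1]
T3·…·T1 = [14 -6 0; -6 3 0; 0 0 1]
T4·…·T1 = [14 -6 -2; -6 3 4; 0 0 1]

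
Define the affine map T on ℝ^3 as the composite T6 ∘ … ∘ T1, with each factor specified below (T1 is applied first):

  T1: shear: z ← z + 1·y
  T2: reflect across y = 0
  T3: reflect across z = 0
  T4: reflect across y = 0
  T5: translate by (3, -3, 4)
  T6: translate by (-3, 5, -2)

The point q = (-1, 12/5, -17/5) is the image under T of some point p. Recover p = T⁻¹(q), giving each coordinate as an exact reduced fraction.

T1 = [1 0 0 0; 0 1 0 0; 0 1 1 0; 0 0 0 1]
T2·T1 = [1 0 0 0; 0 -1 0 0; 0 1 1 0; 0 0 0 1]
T3·…·T1 = [1 0 0 0; 0 -1 0 0; 0 -1 -1 0; 0 0 0 1]
T4·…·T1 = [1 0 0 0; 0 1 0 0; 0 -1 -1 0; 0 0 0 1]
T5·…·T1 = [1 0 0 3; 0 1 0 -3; 0 -1 -1 4; 0 0 0 1]
T6·…·T1 = [1 0 0 0; 0 1 0 2; 0 -1 -1 2; 0 0 0 1]
det M = -1; M⁻¹ = [1 0 0 0; 0 1 0 -2; 0 -1 -1 4; 0 0 0 1]
M⁻¹ · (-1, 12/5, -17/5)ᵀ = (-1, 2/5, 5)ᵀ

p = (-1, 2/5, 5)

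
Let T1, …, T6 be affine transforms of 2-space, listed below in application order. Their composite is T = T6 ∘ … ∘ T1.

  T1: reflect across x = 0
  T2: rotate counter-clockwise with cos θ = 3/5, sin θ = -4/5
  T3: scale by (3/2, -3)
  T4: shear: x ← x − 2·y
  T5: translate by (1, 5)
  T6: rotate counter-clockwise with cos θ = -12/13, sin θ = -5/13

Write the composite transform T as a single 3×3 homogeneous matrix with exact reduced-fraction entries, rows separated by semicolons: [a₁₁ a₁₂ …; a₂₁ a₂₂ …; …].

T1 = [-1 0 0; 0 1 0; 0 0 1]
T2·T1 = [-3/5 4/5 0; 4/5 3/5 0; 0 0 1]
T3·…·T1 = [-9/10 6/5 0; -12/5 -9/5 0; 0 0 1]
T4·…·T1 = [39/10 24/5 0; -12/5 -9/5 0; 0 0 1]
T5·…·T1 = [39/10 24/5 1; -12/5 -9/5 5; 0 0 1]
T6·…·T1 = [-294/65 -333/65 1; 93/130 -12/65 -5; 0 0 1]

T = [-294/65 -333/65 1; 93/130 -12/65 -5; 0 0 1]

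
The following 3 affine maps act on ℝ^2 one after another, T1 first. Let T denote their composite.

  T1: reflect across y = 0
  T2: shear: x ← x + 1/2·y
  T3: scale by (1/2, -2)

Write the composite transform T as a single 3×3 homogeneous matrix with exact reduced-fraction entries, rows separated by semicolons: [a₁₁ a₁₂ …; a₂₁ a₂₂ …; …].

T = [1/2 -1/4 0; 0 2 0; 0 0 1]

T1 = [1 0 0; 0 -1 0; 0 0 1]
T2·T1 = [1 -1/2 0; 0 -1 0; 0 0 1]
T3·…·T1 = [1/2 -1/4 0; 0 2 0; 0 0 1]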